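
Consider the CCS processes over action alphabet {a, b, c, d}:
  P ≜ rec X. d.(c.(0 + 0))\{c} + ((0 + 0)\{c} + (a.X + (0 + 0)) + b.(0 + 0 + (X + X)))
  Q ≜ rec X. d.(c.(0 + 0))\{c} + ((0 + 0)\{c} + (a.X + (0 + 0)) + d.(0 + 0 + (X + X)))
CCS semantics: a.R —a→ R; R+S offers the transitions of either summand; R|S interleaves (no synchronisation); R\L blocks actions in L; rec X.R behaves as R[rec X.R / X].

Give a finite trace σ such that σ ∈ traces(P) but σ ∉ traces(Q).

b

LTS(P): 3 reachable states
  p0 = rec X. d.(c.(0 + 0))\{c} + ((0 + 0)\{c} + (a.X + (0 + 0)) + b.(0 + 0 + (X + X))) :: —a→ p0, —b→ p1, —d→ p2
  p1 = 0 + 0 + ((rec X. d.(c.(0 + 0))\{c} + ((0 + 0)\{c} + (a.X + (0 + 0)) + b.(0 + 0 + (X + X)))) + (rec X. d.(c.(0 + 0))\{c} + ((0 + 0)\{c} + (a.X + (0 + 0)) + b.(0 + 0 + (X + X))))) :: —a→ p0, —b→ p1, —d→ p2
  p2 = (c.(0 + 0))\{c} :: ·
LTS(Q): 3 reachable states
  q0 = rec X. d.(c.(0 + 0))\{c} + ((0 + 0)\{c} + (a.X + (0 + 0)) + d.(0 + 0 + (X + X))) :: —a→ q0, —d→ q1, —d→ q2
  q1 = (c.(0 + 0))\{c} :: ·
  q2 = 0 + 0 + ((rec X. d.(c.(0 + 0))\{c} + ((0 + 0)\{c} + (a.X + (0 + 0)) + d.(0 + 0 + (X + X)))) + (rec X. d.(c.(0 + 0))\{c} + ((0 + 0)\{c} + (a.X + (0 + 0)) + d.(0 + 0 + (X + X))))) :: —a→ q0, —d→ q1, —d→ q2
Trace ⟨b⟩ through P, begin at {p0}:
  after b @ step 1: {p1}
  P completes σ.
Trace ⟨b⟩ through Q, begin at {q0}:
  after b @ step 1: no successor for Q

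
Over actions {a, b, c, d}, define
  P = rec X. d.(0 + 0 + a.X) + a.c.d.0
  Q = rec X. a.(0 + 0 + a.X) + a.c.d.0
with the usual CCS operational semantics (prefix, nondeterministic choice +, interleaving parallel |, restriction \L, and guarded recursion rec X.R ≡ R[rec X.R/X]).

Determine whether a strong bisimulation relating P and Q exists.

Reachable graph of P (5 states):
  s0 = rec X. d.(0 + 0 + a.X) + a.c.d.0 → ··a··> s1, ··d··> s2
  s1 = c.d.0 → ··c··> s3
  s2 = 0 + 0 + a.(rec X. d.(0 + 0 + a.X) + a.c.d.0) → ··a··> s0
  s3 = d.0 → ··d··> s4
  s4 = 0 → stopped
Reachable graph of Q (5 states):
  t0 = rec X. a.(0 + 0 + a.X) + a.c.d.0 → ··a··> t1, ··a··> t2
  t1 = 0 + 0 + a.(rec X. a.(0 + 0 + a.X) + a.c.d.0) → ··a··> t0
  t2 = c.d.0 → ··c··> t3
  t3 = d.0 → ··d··> t4
  t4 = 0 → stopped
Coarsest stable partition (strong bisimilarity classes):
  B0 = {s0}
  B1 = {s2}
  B2 = {s1, t2}
  B3 = {s3, t3}
  B4 = {s4, t4}
  B5 = {t0}
  B6 = {t1}
s0 ∈ B0, t0 ∈ B5 → different blocks

P ≁ Q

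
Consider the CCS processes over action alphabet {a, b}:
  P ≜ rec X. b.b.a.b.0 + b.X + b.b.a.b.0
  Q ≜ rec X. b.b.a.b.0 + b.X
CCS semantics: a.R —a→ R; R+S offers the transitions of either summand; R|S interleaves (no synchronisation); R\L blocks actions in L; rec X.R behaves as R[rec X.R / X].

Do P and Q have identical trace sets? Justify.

Reachable graph of P (5 states):
  m0 = rec X. b.b.a.b.0 + b.X + b.b.a.b.0 | =b=> m0, =b=> m1
  m1 = b.a.b.0 | =b=> m2
  m2 = a.b.0 | =a=> m3
  m3 = b.0 | =b=> m4
  m4 = 0 | ∅
Reachable graph of Q (5 states):
  n0 = rec X. b.b.a.b.0 + b.X | =b=> n0, =b=> n1
  n1 = b.a.b.0 | =b=> n2
  n2 = a.b.0 | =a=> n3
  n3 = b.0 | =b=> n4
  n4 = 0 | ∅
Partition-refinement fixed point:
  B0 = {m0, n0}
  B1 = {m1, n1}
  B2 = {m2, n2}
  B3 = {m3, n3}
  B4 = {m4, n4}
m0 ∈ B0, n0 ∈ B0 → same block
Bisimilar ⇒ trace-equivalent.

YES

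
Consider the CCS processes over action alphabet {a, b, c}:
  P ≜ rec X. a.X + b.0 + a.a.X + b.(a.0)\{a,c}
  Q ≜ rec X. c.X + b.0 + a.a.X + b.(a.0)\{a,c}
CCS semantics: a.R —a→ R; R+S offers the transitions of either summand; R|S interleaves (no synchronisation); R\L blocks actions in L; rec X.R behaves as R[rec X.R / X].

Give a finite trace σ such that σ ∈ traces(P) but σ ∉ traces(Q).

ab

P's transition system — 4 states:
  p0 = rec X. a.X + b.0 + a.a.X + b.(a.0)\{a,c} :: —a→ p0, —a→ p1, —b→ p2, —b→ p3
  p1 = a.(rec X. a.X + b.0 + a.a.X + b.(a.0)\{a,c}) :: —a→ p0
  p2 = (a.0)\{a,c} :: (no moves)
  p3 = 0 :: (no moves)
Q's transition system — 4 states:
  q0 = rec X. c.X + b.0 + a.a.X + b.(a.0)\{a,c} :: —a→ q1, —b→ q2, —b→ q3, —c→ q0
  q1 = a.(rec X. c.X + b.0 + a.a.X + b.(a.0)\{a,c}) :: —a→ q0
  q2 = (a.0)\{a,c} :: (no moves)
  q3 = 0 :: (no moves)
Trace ⟨ab⟩ through P, begin at {p0}:
  after a @ step 1: {p0, p1}
  after b @ step 2: {p2, p3}
  P completes σ.
Trace ⟨ab⟩ through Q, begin at {q0}:
  after a @ step 1: {q1}
  after b @ step 2: ∅ (Q stuck)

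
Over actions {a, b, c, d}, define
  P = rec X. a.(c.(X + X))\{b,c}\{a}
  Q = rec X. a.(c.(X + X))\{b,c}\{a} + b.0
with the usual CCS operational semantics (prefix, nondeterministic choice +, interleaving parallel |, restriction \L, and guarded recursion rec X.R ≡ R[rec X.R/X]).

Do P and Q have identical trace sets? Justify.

trace-distinct — witness ⟨b⟩

P's transition system — 2 states:
  m0 = rec X. a.(c.(X + X))\{b,c}\{a} | =a=> m1
  m1 = (c.((rec X. a.(c.(X + X))\{b,c}\{a}) + (rec X. a.(c.(X + X))\{b,c}\{a})))\{b,c}\{a} | (no moves)
Q's transition system — 3 states:
  n0 = rec X. a.(c.(X + X))\{b,c}\{a} + b.0 | =a=> n1, =b=> n2
  n1 = (c.((rec X. a.(c.(X + X))\{b,c}\{a} + b.0) + (rec X. a.(c.(X + X))\{b,c}\{a} + b.0)))\{b,c}\{a} | (no moves)
  n2 = 0 | (no moves)
Trace ⟨b⟩ through Q, begin at {n0}:
  [1] b ⇒ {n2}
  ✓ Q
Trace ⟨b⟩ through P, begin at {m0}:
  [1] b ⇒ ∅  — P cannot continue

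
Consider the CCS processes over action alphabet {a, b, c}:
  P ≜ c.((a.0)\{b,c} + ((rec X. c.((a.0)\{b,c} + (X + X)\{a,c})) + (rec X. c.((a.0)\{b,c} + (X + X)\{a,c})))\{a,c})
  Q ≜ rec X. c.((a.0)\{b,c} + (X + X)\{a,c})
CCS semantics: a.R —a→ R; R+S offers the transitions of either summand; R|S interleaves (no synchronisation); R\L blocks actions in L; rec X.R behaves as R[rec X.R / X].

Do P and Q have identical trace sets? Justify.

Reachable graph of P (3 states):
  u0 = c.((a.0)\{b,c} + ((rec X. c.((a.0)\{b,c} + (X + X)\{a,c})) + (rec X. c.((a.0)\{b,c} + (X + X)\{a,c})))\{a,c}) ⊢ -c-> u1
  u1 = (a.0)\{b,c} + ((rec X. c.((a.0)\{b,c} + (X + X)\{a,c})) + (rec X. c.((a.0)\{b,c} + (X + X)\{a,c})))\{a,c} ⊢ -a-> u2
  u2 = 0\{b,c} ⊢ ·
Reachable graph of Q (3 states):
  v0 = rec X. c.((a.0)\{b,c} + (X + X)\{a,c}) ⊢ -c-> v1
  v1 = (a.0)\{b,c} + ((rec X. c.((a.0)\{b,c} + (X + X)\{a,c})) + (rec X. c.((a.0)\{b,c} + (X + X)\{a,c})))\{a,c} ⊢ -a-> v2
  v2 = 0\{b,c} ⊢ ·
Bisimilarity quotient blocks:
  B0 = {u0, v0}
  B1 = {u1, v1}
  B2 = {u2, v2}
u0 ∈ B0, v0 ∈ B0 → same block
Bisimilar ⇒ trace-equivalent.

traces(P) = traces(Q)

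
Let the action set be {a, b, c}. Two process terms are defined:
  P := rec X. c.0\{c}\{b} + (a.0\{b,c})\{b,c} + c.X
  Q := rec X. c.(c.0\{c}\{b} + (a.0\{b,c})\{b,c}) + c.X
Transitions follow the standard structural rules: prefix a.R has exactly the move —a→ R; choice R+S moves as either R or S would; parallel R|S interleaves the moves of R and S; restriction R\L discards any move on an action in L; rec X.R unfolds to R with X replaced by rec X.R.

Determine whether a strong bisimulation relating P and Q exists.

not bisimilar

P's transition system — 3 states:
  m0 = rec X. c.0\{c}\{b} + (a.0\{b,c})\{b,c} + c.X → ··a··> m1, ··c··> m0, ··c··> m2
  m1 = 0\{b,c}\{b,c} → ∅
  m2 = 0\{c}\{b} → ∅
Q's transition system — 4 states:
  n0 = rec X. c.(c.0\{c}\{b} + (a.0\{b,c})\{b,c}) + c.X → ··c··> n0, ··c··> n1
  n1 = c.0\{c}\{b} + (a.0\{b,c})\{b,c} → ··a··> n2, ··c··> n3
  n2 = 0\{b,c}\{b,c} → ∅
  n3 = 0\{c}\{b} → ∅
Coarsest stable partition (strong bisimilarity classes):
  B0 = {m0}
  B1 = {m1, m2, n2, n3}
  B2 = {n0}
  B3 = {n1}
m0 ∈ B0, n0 ∈ B2 → different blocks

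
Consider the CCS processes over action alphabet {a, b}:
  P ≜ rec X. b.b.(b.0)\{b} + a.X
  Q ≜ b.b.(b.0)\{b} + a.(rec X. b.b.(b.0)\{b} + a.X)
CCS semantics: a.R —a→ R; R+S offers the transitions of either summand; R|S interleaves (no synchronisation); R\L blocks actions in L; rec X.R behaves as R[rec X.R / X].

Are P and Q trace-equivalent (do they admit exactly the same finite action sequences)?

traces(P) = traces(Q)

LTS(P): 3 reachable states
  u0 = rec X. b.b.(b.0)\{b} + a.X ⊢ =a=> u0, =b=> u1
  u1 = b.(b.0)\{b} ⊢ =b=> u2
  u2 = (b.0)\{b} ⊢ stopped
LTS(Q): 4 reachable states
  v0 = b.b.(b.0)\{b} + a.(rec X. b.b.(b.0)\{b} + a.X) ⊢ =a=> v1, =b=> v2
  v1 = rec X. b.b.(b.0)\{b} + a.X ⊢ =a=> v1, =b=> v2
  v2 = b.(b.0)\{b} ⊢ =b=> v3
  v3 = (b.0)\{b} ⊢ stopped
Partition-refinement fixed point:
  B0 = {u0, v0, v1}
  B1 = {u1, v2}
  B2 = {u2, v3}
u0 ∈ B0, v0 ∈ B0 → same block
Bisimilar ⇒ trace-equivalent.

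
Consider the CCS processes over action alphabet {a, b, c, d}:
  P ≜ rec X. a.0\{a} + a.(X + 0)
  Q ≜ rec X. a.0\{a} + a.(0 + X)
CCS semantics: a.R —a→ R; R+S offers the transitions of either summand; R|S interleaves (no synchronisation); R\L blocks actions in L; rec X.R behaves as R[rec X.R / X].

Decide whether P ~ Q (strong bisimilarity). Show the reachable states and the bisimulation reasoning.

LTS(P): 3 reachable states
  m0 = rec X. a.0\{a} + a.(X + 0) :: ··a··> m1, ··a··> m2
  m1 = (rec X. a.0\{a} + a.(X + 0)) + 0 :: ··a··> m1, ··a··> m2
  m2 = 0\{a} :: ∅
LTS(Q): 3 reachable states
  n0 = rec X. a.0\{a} + a.(0 + X) :: ··a··> n1, ··a··> n2
  n1 = 0 + (rec X. a.0\{a} + a.(0 + X)) :: ··a··> n1, ··a··> n2
  n2 = 0\{a} :: ∅
Coarsest stable partition (strong bisimilarity classes):
  B0 = {m0, m1, n0, n1}
  B1 = {m2, n2}
m0 ∈ B0, n0 ∈ B0 → same block

bisimilar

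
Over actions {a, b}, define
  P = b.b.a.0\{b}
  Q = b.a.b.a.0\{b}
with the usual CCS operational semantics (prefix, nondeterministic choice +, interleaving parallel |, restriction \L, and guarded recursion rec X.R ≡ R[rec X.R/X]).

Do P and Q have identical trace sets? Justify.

traces(P) ≠ traces(Q) — witness ⟨bb⟩

P's transition system — 4 states:
  u0 = b.b.a.0\{b} ⊢ -b-> u1
  u1 = b.a.0\{b} ⊢ -b-> u2
  u2 = a.0\{b} ⊢ -a-> u3
  u3 = 0\{b} ⊢ ∅
Q's transition system — 5 states:
  v0 = b.a.b.a.0\{b} ⊢ -b-> v1
  v1 = a.b.a.0\{b} ⊢ -a-> v2
  v2 = b.a.0\{b} ⊢ -b-> v3
  v3 = a.0\{b} ⊢ -a-> v4
  v4 = 0\{b} ⊢ ∅
Executing bb from P (initial set {u0}):
  step 1 (b): {u1}
  step 2 (b): {u2}
  — P admits the full trace.
Executing bb from Q (initial set {v0}):
  step 1 (b): {v1}
  step 2 (b): no successor for Q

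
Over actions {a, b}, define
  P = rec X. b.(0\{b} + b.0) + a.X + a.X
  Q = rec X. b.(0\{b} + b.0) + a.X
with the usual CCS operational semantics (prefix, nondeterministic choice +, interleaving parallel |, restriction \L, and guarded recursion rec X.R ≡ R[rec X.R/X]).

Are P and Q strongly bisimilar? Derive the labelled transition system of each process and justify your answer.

YES

P's transition system — 3 states:
  u0 = rec X. b.(0\{b} + b.0) + a.X + a.X ⊢ ··a··> u0, ··b··> u1
  u1 = 0\{b} + b.0 ⊢ ··b··> u2
  u2 = 0 ⊢ deadlocked
Q's transition system — 3 states:
  v0 = rec X. b.(0\{b} + b.0) + a.X ⊢ ··a··> v0, ··b··> v1
  v1 = 0\{b} + b.0 ⊢ ··b··> v2
  v2 = 0 ⊢ deadlocked
Partition-refinement fixed point:
  B0 = {u0, v0}
  B1 = {u1, v1}
  B2 = {u2, v2}
u0 ∈ B0, v0 ∈ B0 → same block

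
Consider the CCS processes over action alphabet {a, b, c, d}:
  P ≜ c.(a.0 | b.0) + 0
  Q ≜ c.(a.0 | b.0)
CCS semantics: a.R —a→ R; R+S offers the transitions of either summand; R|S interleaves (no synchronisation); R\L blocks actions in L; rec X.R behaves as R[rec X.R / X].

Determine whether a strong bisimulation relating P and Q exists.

P's transition system — 5 states:
  u0 = c.(a.0 | b.0) + 0 ⊢ -c-> u1
  u1 = a.0 | b.0 ⊢ -a-> u2, -b-> u3
  u2 = 0 | b.0 ⊢ -b-> u4
  u3 = a.0 | 0 ⊢ -a-> u4
  u4 = 0 | 0 ⊢ deadlocked
Q's transition system — 5 states:
  v0 = c.(a.0 | b.0) ⊢ -c-> v1
  v1 = a.0 | b.0 ⊢ -a-> v2, -b-> v3
  v2 = 0 | b.0 ⊢ -b-> v4
  v3 = a.0 | 0 ⊢ -a-> v4
  v4 = 0 | 0 ⊢ deadlocked
Coarsest stable partition (strong bisimilarity classes):
  B0 = {u0, v0}
  B1 = {u1, v1}
  B2 = {u2, v2}
  B3 = {u4, v4}
  B4 = {u3, v3}
u0 ∈ B0, v0 ∈ B0 → same block

P ~ Q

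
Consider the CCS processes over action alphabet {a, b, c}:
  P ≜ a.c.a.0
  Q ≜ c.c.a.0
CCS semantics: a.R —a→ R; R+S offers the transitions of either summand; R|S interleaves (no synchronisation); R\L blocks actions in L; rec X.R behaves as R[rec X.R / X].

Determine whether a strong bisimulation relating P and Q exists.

not bisimilar

P's transition system — 4 states:
  p0 = a.c.a.0 :: =a=> p1
  p1 = c.a.0 :: =c=> p2
  p2 = a.0 :: =a=> p3
  p3 = 0 :: ∅
Q's transition system — 4 states:
  q0 = c.c.a.0 :: =c=> q1
  q1 = c.a.0 :: =c=> q2
  q2 = a.0 :: =a=> q3
  q3 = 0 :: ∅
Coarsest stable partition (strong bisimilarity classes):
  B0 = {p0}
  B1 = {p1, q1}
  B2 = {p2, q2}
  B3 = {p3, q3}
  B4 = {q0}
p0 ∈ B0, q0 ∈ B4 → different blocks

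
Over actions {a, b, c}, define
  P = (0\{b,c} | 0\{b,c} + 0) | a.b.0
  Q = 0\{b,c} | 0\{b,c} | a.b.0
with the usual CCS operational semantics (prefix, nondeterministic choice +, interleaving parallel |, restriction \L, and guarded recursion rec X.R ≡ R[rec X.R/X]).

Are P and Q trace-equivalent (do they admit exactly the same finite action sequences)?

Reachable graph of P (3 states):
  p0 = (0\{b,c} | 0\{b,c} + 0) | a.b.0 ⊢ -a-> p1
  p1 = (0\{b,c} | 0\{b,c} + 0) | b.0 ⊢ -b-> p2
  p2 = (0\{b,c} | 0\{b,c} + 0) | 0 ⊢ deadlocked
Reachable graph of Q (3 states):
  q0 = 0\{b,c} | 0\{b,c} | a.b.0 ⊢ -a-> q1
  q1 = 0\{b,c} | 0\{b,c} | b.0 ⊢ -b-> q2
  q2 = 0\{b,c} | 0\{b,c} | 0 ⊢ deadlocked
Coarsest stable partition (strong bisimilarity classes):
  B0 = {p0, q0}
  B1 = {p1, q1}
  B2 = {p2, q2}
p0 ∈ B0, q0 ∈ B0 → same block
Bisimilar ⇒ trace-equivalent.

trace-equivalent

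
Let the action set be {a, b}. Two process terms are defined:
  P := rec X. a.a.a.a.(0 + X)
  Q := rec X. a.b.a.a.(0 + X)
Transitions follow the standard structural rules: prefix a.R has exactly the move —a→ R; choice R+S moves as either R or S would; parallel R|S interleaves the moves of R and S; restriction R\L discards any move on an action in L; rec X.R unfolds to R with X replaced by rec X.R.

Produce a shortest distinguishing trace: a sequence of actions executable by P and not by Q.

aa

P's transition system — 5 states:
  m0 = rec X. a.a.a.a.(0 + X) has moves —a→ m1
  m1 = a.a.a.(0 + (rec X. a.a.a.a.(0 + X))) has moves —a→ m2
  m2 = a.a.(0 + (rec X. a.a.a.a.(0 + X))) has moves —a→ m3
  m3 = a.(0 + (rec X. a.a.a.a.(0 + X))) has moves —a→ m4
  m4 = 0 + (rec X. a.a.a.a.(0 + X)) has moves —a→ m1
Q's transition system — 5 states:
  n0 = rec X. a.b.a.a.(0 + X) has moves —a→ n1
  n1 = b.a.a.(0 + (rec X. a.b.a.a.(0 + X))) has moves —b→ n2
  n2 = a.a.(0 + (rec X. a.b.a.a.(0 + X))) has moves —a→ n3
  n3 = a.(0 + (rec X. a.b.a.a.(0 + X))) has moves —a→ n4
  n4 = 0 + (rec X. a.b.a.a.(0 + X)) has moves —a→ n1
Run σ = ⟨aa⟩ on P: start {m0}
  step 1 (a): {m1}
  step 2 (a): {m2}
  — P admits the full trace.
Run σ = ⟨aa⟩ on Q: start {n0}
  step 1 (a): {n1}
  step 2 (a): ∅ (Q stuck)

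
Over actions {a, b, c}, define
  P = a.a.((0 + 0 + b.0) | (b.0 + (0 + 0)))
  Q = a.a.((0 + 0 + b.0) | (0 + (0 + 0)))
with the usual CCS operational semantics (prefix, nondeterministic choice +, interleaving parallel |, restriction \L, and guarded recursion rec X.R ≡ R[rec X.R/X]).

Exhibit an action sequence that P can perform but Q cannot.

aabb

Reachable graph of P (6 states):
  u0 = a.a.((0 + 0 + b.0) | (b.0 + (0 + 0))) | ··a··> u1
  u1 = a.((0 + 0 + b.0) | (b.0 + (0 + 0))) | ··a··> u2
  u2 = (0 + 0 + b.0) | (b.0 + (0 + 0)) | ··b··> u3, ··b··> u4
  u3 = (0 + 0 + b.0) | 0 | ··b··> u5
  u4 = 0 | (b.0 + (0 + 0)) | ··b··> u5
  u5 = 0 | 0 | ∅
Reachable graph of Q (4 states):
  v0 = a.a.((0 + 0 + b.0) | (0 + (0 + 0))) | ··a··> v1
  v1 = a.((0 + 0 + b.0) | (0 + (0 + 0))) | ··a··> v2
  v2 = (0 + 0 + b.0) | (0 + (0 + 0)) | ··b··> v3
  v3 = 0 | (0 + (0 + 0)) | ∅
Executing aabb from P (initial set {u0}):
  [1] a ⇒ {u1}
  [2] a ⇒ {u2}
  [3] b ⇒ {u3, u4}
  [4] b ⇒ {u5}
  — P admits the full trace.
Executing aabb from Q (initial set {v0}):
  [1] a ⇒ {v1}
  [2] a ⇒ {v2}
  [3] b ⇒ {v3}
  [4] b ⇒ ∅ (Q stuck)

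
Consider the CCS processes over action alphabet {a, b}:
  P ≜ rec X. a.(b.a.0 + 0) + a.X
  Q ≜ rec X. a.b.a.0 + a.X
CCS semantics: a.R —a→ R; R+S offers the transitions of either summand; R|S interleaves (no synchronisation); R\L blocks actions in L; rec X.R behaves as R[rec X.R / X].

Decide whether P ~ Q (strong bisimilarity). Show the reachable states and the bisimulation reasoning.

YES

LTS(P): 4 reachable states
  m0 = rec X. a.(b.a.0 + 0) + a.X ⊢ =a=> m0, =a=> m1
  m1 = b.a.0 + 0 ⊢ =b=> m2
  m2 = a.0 ⊢ =a=> m3
  m3 = 0 ⊢ deadlocked
LTS(Q): 4 reachable states
  n0 = rec X. a.b.a.0 + a.X ⊢ =a=> n0, =a=> n1
  n1 = b.a.0 ⊢ =b=> n2
  n2 = a.0 ⊢ =a=> n3
  n3 = 0 ⊢ deadlocked
Bisimilarity quotient blocks:
  B0 = {m0, n0}
  B1 = {m1, n1}
  B2 = {m2, n2}
  B3 = {m3, n3}
m0 ∈ B0, n0 ∈ B0 → same block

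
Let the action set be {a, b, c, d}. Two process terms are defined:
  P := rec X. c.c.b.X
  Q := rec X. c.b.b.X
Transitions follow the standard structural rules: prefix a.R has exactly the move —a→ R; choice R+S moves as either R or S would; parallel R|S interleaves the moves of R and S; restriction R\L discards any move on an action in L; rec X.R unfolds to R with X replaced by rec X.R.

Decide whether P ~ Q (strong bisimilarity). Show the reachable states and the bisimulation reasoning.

P's transition system — 3 states:
  p0 = rec X. c.c.b.X ⊢ —c→ p1
  p1 = c.b.(rec X. c.c.b.X) ⊢ —c→ p2
  p2 = b.(rec X. c.c.b.X) ⊢ —b→ p0
Q's transition system — 3 states:
  q0 = rec X. c.b.b.X ⊢ —c→ q1
  q1 = b.b.(rec X. c.b.b.X) ⊢ —b→ q2
  q2 = b.(rec X. c.b.b.X) ⊢ —b→ q0
Bisimilarity quotient blocks:
  B0 = {p0}
  B1 = {p1}
  B2 = {p2}
  B3 = {q0}
  B4 = {q1}
  B5 = {q2}
p0 ∈ B0, q0 ∈ B3 → different blocks

NO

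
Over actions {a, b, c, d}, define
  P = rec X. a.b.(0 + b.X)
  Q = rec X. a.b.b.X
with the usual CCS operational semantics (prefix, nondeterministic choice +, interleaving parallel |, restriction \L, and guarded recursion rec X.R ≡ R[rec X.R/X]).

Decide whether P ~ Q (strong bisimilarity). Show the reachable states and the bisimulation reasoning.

P's transition system — 3 states:
  s0 = rec X. a.b.(0 + b.X) has moves -a-> s1
  s1 = b.(0 + b.(rec X. a.b.(0 + b.X))) has moves -b-> s2
  s2 = 0 + b.(rec X. a.b.(0 + b.X)) has moves -b-> s0
Q's transition system — 3 states:
  t0 = rec X. a.b.b.X has moves -a-> t1
  t1 = b.b.(rec X. a.b.b.X) has moves -b-> t2
  t2 = b.(rec X. a.b.b.X) has moves -b-> t0
Bisimilarity quotient blocks:
  B0 = {s0, t0}
  B1 = {s1, t1}
  B2 = {s2, t2}
s0 ∈ B0, t0 ∈ B0 → same block

P ~ Q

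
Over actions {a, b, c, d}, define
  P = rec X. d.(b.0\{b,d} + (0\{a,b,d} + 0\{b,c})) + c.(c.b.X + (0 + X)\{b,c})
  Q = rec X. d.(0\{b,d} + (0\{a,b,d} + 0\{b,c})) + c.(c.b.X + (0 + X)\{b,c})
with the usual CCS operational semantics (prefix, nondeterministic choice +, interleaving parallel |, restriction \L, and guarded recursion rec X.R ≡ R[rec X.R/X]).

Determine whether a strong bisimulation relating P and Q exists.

not bisimilar

LTS(P): 6 reachable states
  m0 = rec X. d.(b.0\{b,d} + (0\{a,b,d} + 0\{b,c})) + c.(c.b.X + (0 + X)\{b,c}) ⊢ -c-> m1, -d-> m2
  m1 = c.b.(rec X. d.(b.0\{b,d} + (0\{a,b,d} + 0\{b,c})) + c.(c.b.X + (0 + X)\{b,c})) + (0 + (rec X. d.(b.0\{b,d} + (0\{a,b,d} + 0\{b,c})) + c.(c.b.X + (0 + X)\{b,c})))\{b,c} ⊢ -c-> m3, -d-> m4
  m2 = b.0\{b,d} + (0\{a,b,d} + 0\{b,c}) ⊢ -b-> m5
  m3 = b.(rec X. d.(b.0\{b,d} + (0\{a,b,d} + 0\{b,c})) + c.(c.b.X + (0 + X)\{b,c})) ⊢ -b-> m0
  m4 = (b.0\{b,d} + (0\{a,b,d} + 0\{b,c}))\{b,c} ⊢ ∅
  m5 = 0\{b,d} ⊢ ∅
LTS(Q): 5 reachable states
  n0 = rec X. d.(0\{b,d} + (0\{a,b,d} + 0\{b,c})) + c.(c.b.X + (0 + X)\{b,c}) ⊢ -c-> n1, -d-> n2
  n1 = c.b.(rec X. d.(0\{b,d} + (0\{a,b,d} + 0\{b,c})) + c.(c.b.X + (0 + X)\{b,c})) + (0 + (rec X. d.(0\{b,d} + (0\{a,b,d} + 0\{b,c})) + c.(c.b.X + (0 + X)\{b,c})))\{b,c} ⊢ -c-> n3, -d-> n4
  n2 = 0\{b,d} + (0\{a,b,d} + 0\{b,c}) ⊢ ∅
  n3 = b.(rec X. d.(0\{b,d} + (0\{a,b,d} + 0\{b,c})) + c.(c.b.X + (0 + X)\{b,c})) ⊢ -b-> n0
  n4 = (0\{b,d} + (0\{a,b,d} + 0\{b,c}))\{b,c} ⊢ ∅
Coarsest stable partition (strong bisimilarity classes):
  B0 = {m0}
  B1 = {m2}
  B2 = {m4, m5, n2, n4}
  B3 = {m1}
  B4 = {m3}
  B5 = {n0}
  B6 = {n1}
  B7 = {n3}
m0 ∈ B0, n0 ∈ B5 → different blocks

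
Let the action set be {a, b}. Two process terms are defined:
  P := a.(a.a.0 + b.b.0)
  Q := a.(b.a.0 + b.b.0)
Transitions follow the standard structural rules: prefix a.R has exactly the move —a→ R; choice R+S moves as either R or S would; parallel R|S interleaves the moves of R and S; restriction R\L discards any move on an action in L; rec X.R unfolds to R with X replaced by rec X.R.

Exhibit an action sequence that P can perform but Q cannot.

Reachable graph of P (5 states):
  m0 = a.(a.a.0 + b.b.0) has moves ··a··> m1
  m1 = a.a.0 + b.b.0 has moves ··a··> m2, ··b··> m3
  m2 = a.0 has moves ··a··> m4
  m3 = b.0 has moves ··b··> m4
  m4 = 0 has moves stopped
Reachable graph of Q (5 states):
  n0 = a.(b.a.0 + b.b.0) has moves ··a··> n1
  n1 = b.a.0 + b.b.0 has moves ··b··> n2, ··b··> n3
  n2 = a.0 has moves ··a··> n4
  n3 = b.0 has moves ··b··> n4
  n4 = 0 has moves stopped
Run σ = ⟨aa⟩ on P: start {m0}
  [1] a ⇒ {m1}
  [2] a ⇒ {m2}
  — P admits the full trace.
Run σ = ⟨aa⟩ on Q: start {n0}
  [1] a ⇒ {n1}
  [2] a ⇒ ∅  — Q cannot continue

aa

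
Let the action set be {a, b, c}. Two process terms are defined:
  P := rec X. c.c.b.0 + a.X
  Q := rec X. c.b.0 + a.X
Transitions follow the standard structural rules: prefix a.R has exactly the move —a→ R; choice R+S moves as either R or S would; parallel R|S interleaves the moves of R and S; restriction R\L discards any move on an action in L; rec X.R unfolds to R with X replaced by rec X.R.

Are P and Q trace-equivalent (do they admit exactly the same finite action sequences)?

Reachable graph of P (4 states):
  p0 = rec X. c.c.b.0 + a.X has moves ··a··> p0, ··c··> p1
  p1 = c.b.0 has moves ··c··> p2
  p2 = b.0 has moves ··b··> p3
  p3 = 0 has moves ∅
Reachable graph of Q (3 states):
  q0 = rec X. c.b.0 + a.X has moves ··a··> q0, ··c··> q1
  q1 = b.0 has moves ··b··> q2
  q2 = 0 has moves ∅
Trace ⟨cc⟩ through P, begin at {p0}:
  [1] c ⇒ {p1}
  [2] c ⇒ {p2}
  — P admits the full trace.
Trace ⟨cc⟩ through Q, begin at {q0}:
  [1] c ⇒ {q1}
  [2] c ⇒ ∅ (Q stuck)

NO — witness ⟨cc⟩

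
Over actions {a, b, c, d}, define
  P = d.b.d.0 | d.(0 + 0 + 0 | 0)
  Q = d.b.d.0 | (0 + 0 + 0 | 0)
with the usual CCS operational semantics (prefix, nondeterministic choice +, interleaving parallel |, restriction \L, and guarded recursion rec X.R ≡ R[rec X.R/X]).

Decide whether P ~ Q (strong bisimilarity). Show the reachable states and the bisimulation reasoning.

P ≁ Q

LTS(P): 8 reachable states
  u0 = d.b.d.0 | d.(0 + 0 + 0 | 0) → --d--▸ u1, --d--▸ u2
  u1 = b.d.0 | d.(0 + 0 + 0 | 0) → --b--▸ u3, --d--▸ u4
  u2 = d.b.d.0 | (0 + 0 + 0 | 0) → --d--▸ u4
  u3 = d.0 | d.(0 + 0 + 0 | 0) → --d--▸ u5, --d--▸ u6
  u4 = b.d.0 | (0 + 0 + 0 | 0) → --b--▸ u6
  u5 = 0 | d.(0 + 0 + 0 | 0) → --d--▸ u7
  u6 = d.0 | (0 + 0 + 0 | 0) → --d--▸ u7
  u7 = 0 | (0 + 0 + 0 | 0) → ·
LTS(Q): 4 reachable states
  v0 = d.b.d.0 | (0 + 0 + 0 | 0) → --d--▸ v1
  v1 = b.d.0 | (0 + 0 + 0 | 0) → --b--▸ v2
  v2 = d.0 | (0 + 0 + 0 | 0) → --d--▸ v3
  v3 = 0 | (0 + 0 + 0 | 0) → ·
Coarsest stable partition (strong bisimilarity classes):
  B0 = {u0}
  B1 = {u2, v0}
  B2 = {u4, v1}
  B3 = {u5, u6, v2}
  B4 = {u7, v3}
  B5 = {u1}
  B6 = {u3}
u0 ∈ B0, v0 ∈ B1 → different blocks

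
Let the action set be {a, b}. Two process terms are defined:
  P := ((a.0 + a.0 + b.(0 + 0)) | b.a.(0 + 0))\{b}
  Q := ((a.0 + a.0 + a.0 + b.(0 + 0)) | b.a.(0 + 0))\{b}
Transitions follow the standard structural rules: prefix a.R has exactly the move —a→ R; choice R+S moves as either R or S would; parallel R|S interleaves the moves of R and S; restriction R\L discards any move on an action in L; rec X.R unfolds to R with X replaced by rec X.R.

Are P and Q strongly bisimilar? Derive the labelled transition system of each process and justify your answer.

YES

LTS(P): 2 reachable states
  u0 = ((a.0 + a.0 + b.(0 + 0)) | b.a.(0 + 0))\{b} has moves =a=> u1
  u1 = (0 | b.a.(0 + 0))\{b} has moves deadlocked
LTS(Q): 2 reachable states
  v0 = ((a.0 + a.0 + a.0 + b.(0 + 0)) | b.a.(0 + 0))\{b} has moves =a=> v1
  v1 = (0 | b.a.(0 + 0))\{b} has moves deadlocked
Bisimilarity quotient blocks:
  B0 = {u0, v0}
  B1 = {u1, v1}
u0 ∈ B0, v0 ∈ B0 → same block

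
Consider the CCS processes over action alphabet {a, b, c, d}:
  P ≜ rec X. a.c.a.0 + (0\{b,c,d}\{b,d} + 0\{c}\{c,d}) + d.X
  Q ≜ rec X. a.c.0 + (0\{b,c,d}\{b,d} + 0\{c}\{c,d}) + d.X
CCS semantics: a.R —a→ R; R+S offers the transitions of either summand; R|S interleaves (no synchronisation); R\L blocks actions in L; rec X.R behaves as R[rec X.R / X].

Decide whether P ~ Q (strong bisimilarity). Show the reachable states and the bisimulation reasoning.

LTS(P): 4 reachable states
  p0 = rec X. a.c.a.0 + (0\{b,c,d}\{b,d} + 0\{c}\{c,d}) + d.X | ··a··> p1, ··d··> p0
  p1 = c.a.0 | ··c··> p2
  p2 = a.0 | ··a··> p3
  p3 = 0 | (no moves)
LTS(Q): 3 reachable states
  q0 = rec X. a.c.0 + (0\{b,c,d}\{b,d} + 0\{c}\{c,d}) + d.X | ··a··> q1, ··d··> q0
  q1 = c.0 | ··c··> q2
  q2 = 0 | (no moves)
Coarsest stable partition (strong bisimilarity classes):
  B0 = {p0}
  B1 = {p1}
  B2 = {p2}
  B3 = {p3, q2}
  B4 = {q0}
  B5 = {q1}
p0 ∈ B0, q0 ∈ B4 → different blocks

P ≁ Q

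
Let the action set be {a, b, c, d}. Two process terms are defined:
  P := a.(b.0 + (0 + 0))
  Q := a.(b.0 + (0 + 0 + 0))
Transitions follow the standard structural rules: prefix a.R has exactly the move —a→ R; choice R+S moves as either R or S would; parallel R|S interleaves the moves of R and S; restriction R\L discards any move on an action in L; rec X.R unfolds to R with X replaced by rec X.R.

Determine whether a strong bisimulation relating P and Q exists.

YES

Reachable graph of P (3 states):
  p0 = a.(b.0 + (0 + 0)) ⊢ -a-> p1
  p1 = b.0 + (0 + 0) ⊢ -b-> p2
  p2 = 0 ⊢ (no moves)
Reachable graph of Q (3 states):
  q0 = a.(b.0 + (0 + 0 + 0)) ⊢ -a-> q1
  q1 = b.0 + (0 + 0 + 0) ⊢ -b-> q2
  q2 = 0 ⊢ (no moves)
Partition-refinement fixed point:
  B0 = {p0, q0}
  B1 = {p1, q1}
  B2 = {p2, q2}
p0 ∈ B0, q0 ∈ B0 → same block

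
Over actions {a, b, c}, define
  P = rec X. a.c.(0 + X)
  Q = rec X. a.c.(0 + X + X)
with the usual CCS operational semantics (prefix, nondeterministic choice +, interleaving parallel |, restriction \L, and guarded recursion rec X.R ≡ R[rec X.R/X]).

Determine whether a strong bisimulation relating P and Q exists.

YES

P's transition system — 3 states:
  p0 = rec X. a.c.(0 + X) has moves -a-> p1
  p1 = c.(0 + (rec X. a.c.(0 + X))) has moves -c-> p2
  p2 = 0 + (rec X. a.c.(0 + X)) has moves -a-> p1
Q's transition system — 3 states:
  q0 = rec X. a.c.(0 + X + X) has moves -a-> q1
  q1 = c.(0 + (rec X. a.c.(0 + X + X)) + (rec X. a.c.(0 + X + X))) has moves -c-> q2
  q2 = 0 + (rec X. a.c.(0 + X + X)) + (rec X. a.c.(0 + X + X)) has moves -a-> q1
Partition-refinement fixed point:
  B0 = {p0, p2, q0, q2}
  B1 = {p1, q1}
p0 ∈ B0, q0 ∈ B0 → same block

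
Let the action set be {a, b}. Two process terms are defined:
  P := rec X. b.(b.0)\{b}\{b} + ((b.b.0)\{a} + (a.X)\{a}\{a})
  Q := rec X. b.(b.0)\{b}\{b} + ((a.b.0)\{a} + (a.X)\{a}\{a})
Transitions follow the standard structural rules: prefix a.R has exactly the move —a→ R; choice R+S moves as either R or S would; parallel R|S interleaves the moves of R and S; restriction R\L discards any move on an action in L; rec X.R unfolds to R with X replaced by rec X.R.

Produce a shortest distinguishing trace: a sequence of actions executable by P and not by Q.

Reachable graph of P (4 states):
  s0 = rec X. b.(b.0)\{b}\{b} + ((b.b.0)\{a} + (a.X)\{a}\{a}) has moves —b→ s1, —b→ s2
  s1 = (b.0)\{a} has moves —b→ s3
  s2 = (b.0)\{b}\{b} has moves ·
  s3 = 0\{a} has moves ·
Reachable graph of Q (2 states):
  t0 = rec X. b.(b.0)\{b}\{b} + ((a.b.0)\{a} + (a.X)\{a}\{a}) has moves —b→ t1
  t1 = (b.0)\{b}\{b} has moves ·
Trace ⟨bb⟩ through P, begin at {s0}:
  after b @ step 1: {s1, s2}
  after b @ step 2: {s3}
  P completes σ.
Trace ⟨bb⟩ through Q, begin at {t0}:
  after b @ step 1: {t1}
  after b @ step 2: ∅  — Q cannot continue

bb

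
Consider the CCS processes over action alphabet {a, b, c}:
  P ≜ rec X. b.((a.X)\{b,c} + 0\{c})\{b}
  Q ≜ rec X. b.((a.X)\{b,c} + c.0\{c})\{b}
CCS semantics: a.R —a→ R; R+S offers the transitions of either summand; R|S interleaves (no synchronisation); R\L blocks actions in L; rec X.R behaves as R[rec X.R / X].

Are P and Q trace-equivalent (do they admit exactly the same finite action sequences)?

NO — witness ⟨bc⟩

P's transition system — 3 states:
  u0 = rec X. b.((a.X)\{b,c} + 0\{c})\{b} | ··b··> u1
  u1 = ((a.(rec X. b.((a.X)\{b,c} + 0\{c})\{b}))\{b,c} + 0\{c})\{b} | ··a··> u2
  u2 = (rec X. b.((a.X)\{b,c} + 0\{c})\{b})\{b,c}\{b} | ·
Q's transition system — 4 states:
  v0 = rec X. b.((a.X)\{b,c} + c.0\{c})\{b} | ··b··> v1
  v1 = ((a.(rec X. b.((a.X)\{b,c} + c.0\{c})\{b}))\{b,c} + c.0\{c})\{b} | ··a··> v2, ··c··> v3
  v2 = (rec X. b.((a.X)\{b,c} + c.0\{c})\{b})\{b,c}\{b} | ·
  v3 = 0\{c}\{b} | ·
Run σ = ⟨bc⟩ on Q: start {v0}
  step 1 (b): {v1}
  step 2 (c): {v3}
  ✓ Q
Run σ = ⟨bc⟩ on P: start {u0}
  step 1 (b): {u1}
  step 2 (c): no successor for P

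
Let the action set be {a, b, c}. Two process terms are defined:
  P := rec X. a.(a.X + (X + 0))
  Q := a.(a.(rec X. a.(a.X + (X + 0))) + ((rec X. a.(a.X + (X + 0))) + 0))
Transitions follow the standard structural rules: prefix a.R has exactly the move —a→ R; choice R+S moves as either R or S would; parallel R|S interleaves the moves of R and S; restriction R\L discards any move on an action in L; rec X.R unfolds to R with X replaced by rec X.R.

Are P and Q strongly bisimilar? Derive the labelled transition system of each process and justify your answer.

LTS(P): 2 reachable states
  p0 = rec X. a.(a.X + (X + 0)) has moves ··a··> p1
  p1 = a.(rec X. a.(a.X + (X + 0))) + ((rec X. a.(a.X + (X + 0))) + 0) has moves ··a··> p0, ··a··> p1
LTS(Q): 3 reachable states
  q0 = a.(a.(rec X. a.(a.X + (X + 0))) + ((rec X. a.(a.X + (X + 0))) + 0)) has moves ··a··> q1
  q1 = a.(rec X. a.(a.X + (X + 0))) + ((rec X. a.(a.X + (X + 0))) + 0) has moves ··a··> q1, ··a··> q2
  q2 = rec X. a.(a.X + (X + 0)) has moves ··a··> q1
Partition-refinement fixed point:
  B0 = {p0, p1, q0, q1, q2}
p0 ∈ B0, q0 ∈ B0 → same block

bisimilar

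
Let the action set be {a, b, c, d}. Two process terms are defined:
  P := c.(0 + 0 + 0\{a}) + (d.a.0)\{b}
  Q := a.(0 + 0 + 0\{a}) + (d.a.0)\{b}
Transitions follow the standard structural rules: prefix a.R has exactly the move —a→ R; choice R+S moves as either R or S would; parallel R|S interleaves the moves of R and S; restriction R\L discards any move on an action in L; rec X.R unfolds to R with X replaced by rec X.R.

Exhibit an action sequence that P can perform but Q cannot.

P's transition system — 4 states:
  s0 = c.(0 + 0 + 0\{a}) + (d.a.0)\{b} | --c--▸ s1, --d--▸ s2
  s1 = 0 + 0 + 0\{a} | ∅
  s2 = (a.0)\{b} | --a--▸ s3
  s3 = 0\{b} | ∅
Q's transition system — 4 states:
  t0 = a.(0 + 0 + 0\{a}) + (d.a.0)\{b} | --a--▸ t1, --d--▸ t2
  t1 = 0 + 0 + 0\{a} | ∅
  t2 = (a.0)\{b} | --a--▸ t3
  t3 = 0\{b} | ∅
Run σ = ⟨c⟩ on P: start {s0}
  [1] c ⇒ {s1}
  ✓ P
Run σ = ⟨c⟩ on Q: start {t0}
  [1] c ⇒ ∅  — Q cannot continue

c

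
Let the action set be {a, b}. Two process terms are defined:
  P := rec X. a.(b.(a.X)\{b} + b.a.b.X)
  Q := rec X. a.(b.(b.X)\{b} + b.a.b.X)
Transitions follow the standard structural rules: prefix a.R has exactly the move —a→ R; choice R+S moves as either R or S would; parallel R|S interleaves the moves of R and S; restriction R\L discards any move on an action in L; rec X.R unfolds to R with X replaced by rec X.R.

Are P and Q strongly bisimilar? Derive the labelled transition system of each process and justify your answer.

LTS(P): 7 reachable states
  u0 = rec X. a.(b.(a.X)\{b} + b.a.b.X) has moves -a-> u1
  u1 = b.(a.(rec X. a.(b.(a.X)\{b} + b.a.b.X)))\{b} + b.a.b.(rec X. a.(b.(a.X)\{b} + b.a.b.X)) has moves -b-> u2, -b-> u3
  u2 = (a.(rec X. a.(b.(a.X)\{b} + b.a.b.X)))\{b} has moves -a-> u4
  u3 = a.b.(rec X. a.(b.(a.X)\{b} + b.a.b.X)) has moves -a-> u5
  u4 = (rec X. a.(b.(a.X)\{b} + b.a.b.X))\{b} has moves -a-> u6
  u5 = b.(rec X. a.(b.(a.X)\{b} + b.a.b.X)) has moves -b-> u0
  u6 = (b.(a.(rec X. a.(b.(a.X)\{b} + b.a.b.X)))\{b} + b.a.b.(rec X. a.(b.(a.X)\{b} + b.a.b.X)))\{b} has moves deadlocked
LTS(Q): 5 reachable states
  v0 = rec X. a.(b.(b.X)\{b} + b.a.b.X) has moves -a-> v1
  v1 = b.(b.(rec X. a.(b.(b.X)\{b} + b.a.b.X)))\{b} + b.a.b.(rec X. a.(b.(b.X)\{b} + b.a.b.X)) has moves -b-> v2, -b-> v3
  v2 = (b.(rec X. a.(b.(b.X)\{b} + b.a.b.X)))\{b} has moves deadlocked
  v3 = a.b.(rec X. a.(b.(b.X)\{b} + b.a.b.X)) has moves -a-> v4
  v4 = b.(rec X. a.(b.(b.X)\{b} + b.a.b.X)) has moves -b-> v0
Bisimilarity quotient blocks:
  B0 = {u0}
  B1 = {u1}
  B2 = {u3}
  B3 = {u5}
  B4 = {u2}
  B5 = {u4}
  B6 = {u6, v2}
  B7 = {v0}
  B8 = {v1}
  B9 = {v3}
  B10 = {v4}
u0 ∈ B0, v0 ∈ B7 → different blocks

P ≁ Q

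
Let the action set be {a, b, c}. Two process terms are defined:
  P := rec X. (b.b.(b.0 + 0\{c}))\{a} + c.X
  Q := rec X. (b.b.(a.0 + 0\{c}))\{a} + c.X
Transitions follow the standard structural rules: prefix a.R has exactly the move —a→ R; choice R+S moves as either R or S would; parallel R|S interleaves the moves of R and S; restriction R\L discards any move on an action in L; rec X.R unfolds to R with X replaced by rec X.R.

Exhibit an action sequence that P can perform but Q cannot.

bbb

Reachable graph of P (4 states):
  p0 = rec X. (b.b.(b.0 + 0\{c}))\{a} + c.X ⊢ -b-> p1, -c-> p0
  p1 = (b.(b.0 + 0\{c}))\{a} ⊢ -b-> p2
  p2 = (b.0 + 0\{c})\{a} ⊢ -b-> p3
  p3 = 0\{a} ⊢ ·
Reachable graph of Q (3 states):
  q0 = rec X. (b.b.(a.0 + 0\{c}))\{a} + c.X ⊢ -b-> q1, -c-> q0
  q1 = (b.(a.0 + 0\{c}))\{a} ⊢ -b-> q2
  q2 = (a.0 + 0\{c})\{a} ⊢ ·
Executing bbb from P (initial set {p0}):
  [1] b ⇒ {p1}
  [2] b ⇒ {p2}
  [3] b ⇒ {p3}
  P completes σ.
Executing bbb from Q (initial set {q0}):
  [1] b ⇒ {q1}
  [2] b ⇒ {q2}
  [3] b ⇒ no successor for Q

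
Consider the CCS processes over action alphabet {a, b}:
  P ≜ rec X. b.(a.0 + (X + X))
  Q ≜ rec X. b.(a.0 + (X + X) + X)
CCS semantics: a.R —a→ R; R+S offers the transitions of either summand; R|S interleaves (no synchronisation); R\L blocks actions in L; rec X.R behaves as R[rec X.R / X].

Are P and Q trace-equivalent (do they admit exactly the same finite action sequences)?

trace-equivalent

P's transition system — 3 states:
  m0 = rec X. b.(a.0 + (X + X)) ⊢ --b--▸ m1
  m1 = a.0 + ((rec X. b.(a.0 + (X + X))) + (rec X. b.(a.0 + (X + X)))) ⊢ --a--▸ m2, --b--▸ m1
  m2 = 0 ⊢ deadlocked
Q's transition system — 3 states:
  n0 = rec X. b.(a.0 + (X + X) + X) ⊢ --b--▸ n1
  n1 = a.0 + ((rec X. b.(a.0 + (X + X) + X)) + (rec X. b.(a.0 + (X + X) + X))) + (rec X. b.(a.0 + (X + X) + X)) ⊢ --a--▸ n2, --b--▸ n1
  n2 = 0 ⊢ deadlocked
Coarsest stable partition (strong bisimilarity classes):
  B0 = {m0, n0}
  B1 = {m1, n1}
  B2 = {m2, n2}
m0 ∈ B0, n0 ∈ B0 → same block
Bisimilar ⇒ trace-equivalent.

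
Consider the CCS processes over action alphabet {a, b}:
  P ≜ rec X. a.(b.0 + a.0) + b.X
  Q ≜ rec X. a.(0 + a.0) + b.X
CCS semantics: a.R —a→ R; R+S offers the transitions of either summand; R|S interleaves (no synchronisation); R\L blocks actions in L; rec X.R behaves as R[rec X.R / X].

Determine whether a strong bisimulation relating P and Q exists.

NO

LTS(P): 3 reachable states
  u0 = rec X. a.(b.0 + a.0) + b.X :: ··a··> u1, ··b··> u0
  u1 = b.0 + a.0 :: ··a··> u2, ··b··> u2
  u2 = 0 :: (no moves)
LTS(Q): 3 reachable states
  v0 = rec X. a.(0 + a.0) + b.X :: ··a··> v1, ··b··> v0
  v1 = 0 + a.0 :: ··a··> v2
  v2 = 0 :: (no moves)
Partition-refinement fixed point:
  B0 = {u0}
  B1 = {u1}
  B2 = {u2, v2}
  B3 = {v0}
  B4 = {v1}
u0 ∈ B0, v0 ∈ B3 → different blocks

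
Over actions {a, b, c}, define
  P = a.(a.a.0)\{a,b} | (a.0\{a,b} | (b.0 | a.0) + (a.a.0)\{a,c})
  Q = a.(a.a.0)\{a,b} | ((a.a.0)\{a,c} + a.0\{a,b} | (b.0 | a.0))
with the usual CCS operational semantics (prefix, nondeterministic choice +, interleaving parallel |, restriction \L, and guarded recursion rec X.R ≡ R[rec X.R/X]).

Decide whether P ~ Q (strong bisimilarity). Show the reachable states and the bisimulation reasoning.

Reachable graph of P (16 states):
  s0 = a.(a.a.0)\{a,b} | (a.0\{a,b} | (b.0 | a.0) + (a.a.0)\{a,c}) | ··a··> s1, ··a··> s2, ··a··> s3, ··b··> s4
  s1 = (a.a.0)\{a,b} | (a.0\{a,b} | (b.0 | a.0) + (a.a.0)\{a,c}) | ··a··> s5, ··a··> s6, ··b··> s7
  s2 = a.(a.a.0)\{a,b} | (0\{a,b} | (b.0 | a.0)) | ··a··> s5, ··a··> s8, ··b··> s9
  s3 = a.(a.a.0)\{a,b} | (a.0\{a,b} | (b.0 | 0)) | ··a··> s6, ··a··> s8, ··b··> s10
  s4 = a.(a.a.0)\{a,b} | (a.0\{a,b} | (0 | a.0)) | ··a··> s10, ··a··> s7, ··a··> s9
  s5 = (a.a.0)\{a,b} | (0\{a,b} | (b.0 | a.0)) | ··a··> s11, ··b··> s12
  s6 = (a.a.0)\{a,b} | (a.0\{a,b} | (b.0 | 0)) | ··a··> s11, ··b··> s13
  s7 = (a.a.0)\{a,b} | (a.0\{a,b} | (0 | a.0)) | ··a··> s12, ··a··> s13
  s8 = a.(a.a.0)\{a,b} | (0\{a,b} | (b.0 | 0)) | ··a··> s11, ··b··> s14
  s9 = a.(a.a.0)\{a,b} | (0\{a,b} | (0 | a.0)) | ··a··> s12, ··a··> s14
  s10 = a.(a.a.0)\{a,b} | (a.0\{a,b} | (0 | 0)) | ··a··> s13, ··a··> s14
  s11 = (a.a.0)\{a,b} | (0\{a,b} | (b.0 | 0)) | ··b··> s15
  s12 = (a.a.0)\{a,b} | (0\{a,b} | (0 | a.0)) | ··a··> s15
  s13 = (a.a.0)\{a,b} | (a.0\{a,b} | (0 | 0)) | ··a··> s15
  s14 = a.(a.a.0)\{a,b} | (0\{a,b} | (0 | 0)) | ··a··> s15
  s15 = (a.a.0)\{a,b} | (0\{a,b} | (0 | 0)) | ∅
Reachable graph of Q (16 states):
  t0 = a.(a.a.0)\{a,b} | ((a.a.0)\{a,c} + a.0\{a,b} | (b.0 | a.0)) | ··a··> t1, ··a··> t2, ··a··> t3, ··b··> t4
  t1 = (a.a.0)\{a,b} | ((a.a.0)\{a,c} + a.0\{a,b} | (b.0 | a.0)) | ··a··> t5, ··a··> t6, ··b··> t7
  t2 = a.(a.a.0)\{a,b} | (0\{a,b} | (b.0 | a.0)) | ··a··> t5, ··a··> t8, ··b··> t9
  t3 = a.(a.a.0)\{a,b} | (a.0\{a,b} | (b.0 | 0)) | ··a··> t6, ··a··> t8, ··b··> t10
  t4 = a.(a.a.0)\{a,b} | (a.0\{a,b} | (0 | a.0)) | ··a··> t10, ··a··> t7, ··a··> t9
  t5 = (a.a.0)\{a,b} | (0\{a,b} | (b.0 | a.0)) | ··a··> t11, ··b··> t12
  t6 = (a.a.0)\{a,b} | (a.0\{a,b} | (b.0 | 0)) | ··a··> t11, ··b··> t13
  t7 = (a.a.0)\{a,b} | (a.0\{a,b} | (0 | a.0)) | ··a··> t12, ··a··> t13
  t8 = a.(a.a.0)\{a,b} | (0\{a,b} | (b.0 | 0)) | ··a··> t11, ··b··> t14
  t9 = a.(a.a.0)\{a,b} | (0\{a,b} | (0 | a.0)) | ··a··> t12, ··a··> t14
  t10 = a.(a.a.0)\{a,b} | (a.0\{a,b} | (0 | 0)) | ··a··> t13, ··a··> t14
  t11 = (a.a.0)\{a,b} | (0\{a,b} | (b.0 | 0)) | ··b··> t15
  t12 = (a.a.0)\{a,b} | (0\{a,b} | (0 | a.0)) | ··a··> t15
  t13 = (a.a.0)\{a,b} | (a.0\{a,b} | (0 | 0)) | ··a··> t15
  t14 = a.(a.a.0)\{a,b} | (0\{a,b} | (0 | 0)) | ··a··> t15
  t15 = (a.a.0)\{a,b} | (0\{a,b} | (0 | 0)) | ∅
Bisimilarity quotient blocks:
  B0 = {s0, t0}
  B1 = {s4, t4}
  B2 = {s10, s7, s9, t10, t7, t9}
  B3 = {s12, s13, s14, t12, t13, t14}
  B4 = {s15, t15}
  B5 = {s1, s2, s3, t1, t2, t3}
  B6 = {s5, s6, s8, t5, t6, t8}
  B7 = {s11, t11}
s0 ∈ B0, t0 ∈ B0 → same block

P ~ Q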